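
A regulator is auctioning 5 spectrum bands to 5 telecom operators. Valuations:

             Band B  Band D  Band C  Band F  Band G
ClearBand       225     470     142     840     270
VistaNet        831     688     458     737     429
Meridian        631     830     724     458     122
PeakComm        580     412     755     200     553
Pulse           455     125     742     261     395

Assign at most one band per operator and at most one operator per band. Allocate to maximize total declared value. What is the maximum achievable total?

Optimal: ClearBand→Band F ($840M), VistaNet→Band B ($831M), Meridian→Band D ($830M), PeakComm→Band G ($553M), Pulse→Band C ($742M) — total 840+831+830+553+742 = $3796M.
Column-greedy (each band in turn goes to its best remaining operator) gives $3651M, worse by 145.
Next-best assignment: ClearBand→Band F, VistaNet→Band B, Meridian→Band D, PeakComm→Band C, Pulse→Band G = $3651M.
Swapping Pulse↔PeakComm (Pulse→Band G $395M, PeakComm→Band C $755M) loses 145.
Every other assignment is strictly worse.

Maximum total: $3796M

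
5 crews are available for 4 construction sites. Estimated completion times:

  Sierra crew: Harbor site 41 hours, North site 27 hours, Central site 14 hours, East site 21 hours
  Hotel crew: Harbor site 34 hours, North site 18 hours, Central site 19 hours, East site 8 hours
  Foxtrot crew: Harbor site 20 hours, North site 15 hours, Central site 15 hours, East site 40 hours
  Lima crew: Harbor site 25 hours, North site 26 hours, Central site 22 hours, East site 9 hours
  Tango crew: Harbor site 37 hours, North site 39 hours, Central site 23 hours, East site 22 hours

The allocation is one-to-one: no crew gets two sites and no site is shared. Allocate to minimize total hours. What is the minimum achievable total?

This is the linear assignment problem.
Optimal: Foxtrot crew→Harbor site (20 hours), Hotel crew→North site (18 hours), Sierra crew→Central site (14 hours), Lima crew→East site (9 hours) — total 20+18+14+9 = 61 hours.

Minimum total: 61 hours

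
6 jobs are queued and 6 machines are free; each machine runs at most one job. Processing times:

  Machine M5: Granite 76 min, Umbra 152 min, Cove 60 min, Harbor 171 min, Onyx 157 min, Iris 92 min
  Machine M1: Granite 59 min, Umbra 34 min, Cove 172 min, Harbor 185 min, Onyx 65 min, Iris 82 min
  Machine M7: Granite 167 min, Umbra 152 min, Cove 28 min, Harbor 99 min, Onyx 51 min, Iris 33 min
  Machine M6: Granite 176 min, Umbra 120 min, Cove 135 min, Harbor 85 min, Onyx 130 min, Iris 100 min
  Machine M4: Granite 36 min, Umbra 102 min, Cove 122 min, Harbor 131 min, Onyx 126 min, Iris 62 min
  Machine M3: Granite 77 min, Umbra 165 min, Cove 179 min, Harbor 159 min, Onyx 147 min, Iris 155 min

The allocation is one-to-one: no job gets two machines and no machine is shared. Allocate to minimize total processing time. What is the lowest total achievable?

Min total: 369 min

This is the linear assignment problem.
Optimal: Granite→Machine M3 (77 min), Umbra→Machine M1 (34 min), Cove→Machine M5 (60 min), Harbor→Machine M6 (85 min), Onyx→Machine M7 (51 min), Iris→Machine M4 (62 min) — total 77+34+60+85+51+62 = 369 min.
Column-greedy (each machine in turn goes to its cheapest remaining job) gives 395 min, worse by 26.
Swapping Harbor↔Iris (Harbor→Machine M4 131 min, Iris→Machine M6 100 min) adds 84.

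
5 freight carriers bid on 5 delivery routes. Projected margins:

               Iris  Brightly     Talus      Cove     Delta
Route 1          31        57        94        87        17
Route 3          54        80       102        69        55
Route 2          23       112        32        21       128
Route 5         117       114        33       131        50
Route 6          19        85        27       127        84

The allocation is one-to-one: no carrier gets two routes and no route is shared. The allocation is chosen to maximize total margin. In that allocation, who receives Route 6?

Cove receives Route 6.

Optimal: Iris→Route 5 ($117k), Brightly→Route 3 ($80k), Talus→Route 1 ($94k), Cove→Route 6 ($127k), Delta→Route 2 ($128k) — total 117+80+94+127+128 = $546k.
Row-greedy (each carrier in turn takes its best remaining route) gives $475k, worse by 71.
Cove's own top route is Route 5 ($131k), but forcing Cove→Route 5 and reassigning the rest optimally gives only $492k — worse by 54.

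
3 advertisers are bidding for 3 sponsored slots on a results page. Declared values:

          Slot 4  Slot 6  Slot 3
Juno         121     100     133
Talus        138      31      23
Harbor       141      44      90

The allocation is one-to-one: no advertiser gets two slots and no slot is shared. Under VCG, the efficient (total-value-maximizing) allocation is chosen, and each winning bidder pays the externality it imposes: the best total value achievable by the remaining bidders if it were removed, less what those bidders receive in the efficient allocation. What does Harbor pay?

Efficient allocation: Juno→Slot 6 ($100), Talus→Slot 4 ($138), Harbor→Slot 3 ($90); total welfare W = $328.
Harbor receives Slot 3 at value $90, so the others get W − 90 = $238.
Without Harbor: best allocation of the remaining 2 bidders over all 3 slots is Juno→Slot 3 ($133), Talus→Slot 4 ($138), total $271.
VCG payment = (others' best without Harbor) − (others' welfare with Harbor) = 271 − 238 = $33.

Harbor pays $33.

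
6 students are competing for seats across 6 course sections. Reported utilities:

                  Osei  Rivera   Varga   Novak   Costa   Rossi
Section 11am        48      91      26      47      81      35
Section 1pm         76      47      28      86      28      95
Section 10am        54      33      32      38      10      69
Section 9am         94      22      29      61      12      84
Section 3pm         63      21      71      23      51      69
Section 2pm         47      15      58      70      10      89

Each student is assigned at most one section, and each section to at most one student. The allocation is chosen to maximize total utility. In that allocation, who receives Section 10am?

Rivera receives Section 10am.

Optimal: Osei→Section 9am (94 points), Rivera→Section 10am (33 points), Varga→Section 3pm (71 points), Novak→Section 1pm (86 points), Costa→Section 11am (81 points), Rossi→Section 2pm (89 points) — total 94+33+71+86+81+89 = 454 points.
Max-entry greedy (repeatedly take the single best remaining cell) gives 431 points, worse by 23.
Swapping Costa↔Rivera (Costa→Section 10am 10 points, Rivera→Section 11am 91 points) loses 13.
Rivera's own top section is Section 11am (91 points), but forcing Rivera→Section 11am and reassigning the rest optimally gives only 449 points — worse by 5.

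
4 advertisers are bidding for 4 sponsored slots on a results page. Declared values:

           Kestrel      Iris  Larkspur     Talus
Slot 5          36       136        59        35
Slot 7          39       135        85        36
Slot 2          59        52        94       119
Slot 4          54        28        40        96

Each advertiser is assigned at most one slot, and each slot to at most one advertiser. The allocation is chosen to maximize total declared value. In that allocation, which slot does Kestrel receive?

Kestrel receives Slot 4.

Optimal: Kestrel→Slot 4 ($54), Iris→Slot 5 ($136), Larkspur→Slot 7 ($85), Talus→Slot 2 ($119) — total 54+136+85+119 = $394.
Checked against all permutations: $394 is optimal.
Kestrel's own top slot is Slot 2 ($59), but forcing Kestrel→Slot 2 and reassigning the rest optimally gives only $376 — worse by 18.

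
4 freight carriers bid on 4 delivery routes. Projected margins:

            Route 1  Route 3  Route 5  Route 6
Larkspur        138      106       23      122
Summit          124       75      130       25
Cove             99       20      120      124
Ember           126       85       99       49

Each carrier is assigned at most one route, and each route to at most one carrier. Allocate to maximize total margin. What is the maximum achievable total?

Maximum total: $486k

Optimal: Larkspur→Route 3 ($106k), Summit→Route 5 ($130k), Cove→Route 6 ($124k), Ember→Route 1 ($126k) — total 106+130+124+126 = $486k.
Column-greedy (each route in turn goes to its best remaining carrier) gives $477k, worse by 9.
Every other assignment is strictly worse.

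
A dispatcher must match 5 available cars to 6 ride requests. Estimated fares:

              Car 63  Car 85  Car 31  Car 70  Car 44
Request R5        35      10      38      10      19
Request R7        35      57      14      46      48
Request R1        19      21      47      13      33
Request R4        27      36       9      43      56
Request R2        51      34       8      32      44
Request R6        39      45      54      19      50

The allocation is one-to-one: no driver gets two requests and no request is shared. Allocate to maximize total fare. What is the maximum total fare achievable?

This is a one-to-one assignment (maximum-weight bipartite matching).
Optimal: Car 63→Request R2 ($51), Car 85→Request R7 ($57), Car 31→Request R1 ($47), Car 70→Request R4 ($43), Car 44→Request R6 ($50) — total 51+57+47+43+50 = $248.
Max-entry greedy (repeatedly take the single best remaining cell) gives $231, worse by 17.
Swapping Car 70↔Car 44 (Car 70→Request R6 $19, Car 44→Request R4 $56) loses 18.
Checked against all permutations: $248 is optimal.

Maximum total: $248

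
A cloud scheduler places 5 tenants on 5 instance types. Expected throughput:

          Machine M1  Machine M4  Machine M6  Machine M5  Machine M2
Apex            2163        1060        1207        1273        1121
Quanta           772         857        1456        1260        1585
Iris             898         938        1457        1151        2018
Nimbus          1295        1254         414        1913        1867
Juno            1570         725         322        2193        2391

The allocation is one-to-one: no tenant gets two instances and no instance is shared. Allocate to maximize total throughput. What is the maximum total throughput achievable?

Optimal: Apex→Machine M1 (2163 ops/s), Quanta→Machine M6 (1456 ops/s), Iris→Machine M2 (2018 ops/s), Nimbus→Machine M4 (1254 ops/s), Juno→Machine M5 (2193 ops/s) — total 2163+1456+2018+1254+2193 = 9084 ops/s.
Max-entry greedy (repeatedly take the single best remaining cell) gives 8781 ops/s, worse by 303.
Swapping Nimbus↔Apex (Nimbus→Machine M1 1295 ops/s, Apex→Machine M4 1060 ops/s) loses 1062.
Every other assignment is strictly worse.

Maximum total: 9084 ops/s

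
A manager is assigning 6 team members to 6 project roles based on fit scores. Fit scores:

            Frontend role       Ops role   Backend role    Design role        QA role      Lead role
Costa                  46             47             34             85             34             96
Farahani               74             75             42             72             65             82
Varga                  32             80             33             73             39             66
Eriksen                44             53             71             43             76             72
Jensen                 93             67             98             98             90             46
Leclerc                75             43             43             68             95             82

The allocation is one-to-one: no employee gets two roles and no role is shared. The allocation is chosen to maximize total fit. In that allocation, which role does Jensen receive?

This is the linear assignment problem.
Optimal: Costa→Lead role (96 pts), Farahani→Frontend role (74 pts), Varga→Ops role (80 pts), Eriksen→Backend role (71 pts), Jensen→Design role (98 pts), Leclerc→QA role (95 pts) — total 96+74+80+71+98+95 = 514 pts.
Row-greedy (each employee in turn takes its best remaining role) gives 493 pts, worse by 21.
Next-best assignment: Costa→Lead role, Farahani→Design role, Varga→Ops role, Eriksen→Backend role, Jensen→Frontend role, Leclerc→QA role = 507 pts.
Jensen's own top role is Backend role (98 pts), but forcing Jensen→Backend role and reassigning the rest optimally gives only 504 pts — worse by 10.

Jensen receives Design role.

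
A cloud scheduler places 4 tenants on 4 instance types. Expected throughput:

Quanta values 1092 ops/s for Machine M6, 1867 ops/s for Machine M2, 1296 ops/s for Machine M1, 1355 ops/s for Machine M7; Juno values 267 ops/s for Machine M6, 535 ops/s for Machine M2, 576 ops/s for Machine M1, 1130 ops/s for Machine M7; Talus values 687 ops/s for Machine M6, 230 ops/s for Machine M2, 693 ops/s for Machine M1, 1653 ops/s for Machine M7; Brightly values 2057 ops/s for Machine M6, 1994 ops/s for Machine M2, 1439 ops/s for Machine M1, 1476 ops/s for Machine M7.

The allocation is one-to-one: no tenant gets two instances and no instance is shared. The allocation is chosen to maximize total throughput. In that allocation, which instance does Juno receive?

Optimal: Quanta→Machine M2 (1867 ops/s), Juno→Machine M1 (576 ops/s), Talus→Machine M7 (1653 ops/s), Brightly→Machine M6 (2057 ops/s) — total 1867+576+1653+2057 = 6153 ops/s.
Row-greedy (each tenant in turn takes its best remaining instance) gives 5747 ops/s, worse by 406.
Juno's own top instance is Machine M7 (1130 ops/s), but forcing Juno→Machine M7 and reassigning the rest optimally gives only 5747 ops/s — worse by 406.

Juno receives Machine M1.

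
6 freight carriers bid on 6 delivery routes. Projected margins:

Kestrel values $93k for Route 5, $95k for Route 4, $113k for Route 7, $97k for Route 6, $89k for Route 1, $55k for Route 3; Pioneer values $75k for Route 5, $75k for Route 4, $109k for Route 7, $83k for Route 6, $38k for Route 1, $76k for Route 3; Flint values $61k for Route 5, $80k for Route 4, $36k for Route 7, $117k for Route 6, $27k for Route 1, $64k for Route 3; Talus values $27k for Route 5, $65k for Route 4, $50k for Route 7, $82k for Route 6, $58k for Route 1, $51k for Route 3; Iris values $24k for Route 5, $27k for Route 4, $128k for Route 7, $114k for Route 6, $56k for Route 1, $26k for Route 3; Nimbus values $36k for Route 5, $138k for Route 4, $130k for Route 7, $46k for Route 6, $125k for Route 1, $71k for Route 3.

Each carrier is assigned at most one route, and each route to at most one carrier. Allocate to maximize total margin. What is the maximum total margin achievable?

Maximum total: $610k

Optimal: Kestrel→Route 5 ($93k), Pioneer→Route 3 ($76k), Flint→Route 6 ($117k), Talus→Route 1 ($58k), Iris→Route 7 ($128k), Nimbus→Route 4 ($138k) — total 93+76+117+58+128+138 = $610k.
Row-greedy (each carrier in turn takes its best remaining route) gives $396k, worse by 214.
Next-best assignment: Kestrel→Route 5, Pioneer→Route 3, Flint→Route 6, Talus→Route 4, Iris→Route 7, Nimbus→Route 1 = $604k.
Every other assignment is strictly worse.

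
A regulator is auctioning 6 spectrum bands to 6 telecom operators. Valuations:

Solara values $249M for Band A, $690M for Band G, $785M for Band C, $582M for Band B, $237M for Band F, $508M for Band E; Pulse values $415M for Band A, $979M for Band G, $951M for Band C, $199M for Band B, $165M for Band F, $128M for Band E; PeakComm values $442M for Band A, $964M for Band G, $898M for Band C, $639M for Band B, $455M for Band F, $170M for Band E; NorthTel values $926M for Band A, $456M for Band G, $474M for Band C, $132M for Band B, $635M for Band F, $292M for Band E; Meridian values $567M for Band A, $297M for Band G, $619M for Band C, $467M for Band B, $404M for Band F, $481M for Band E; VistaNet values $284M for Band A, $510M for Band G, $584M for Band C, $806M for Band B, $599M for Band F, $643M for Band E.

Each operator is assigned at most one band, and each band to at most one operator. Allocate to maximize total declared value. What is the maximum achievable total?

Max total: $4559M

Optimal: Solara→Band E ($508M), Pulse→Band C ($951M), PeakComm→Band G ($964M), NorthTel→Band A ($926M), Meridian→Band F ($404M), VistaNet→Band B ($806M) — total 508+951+964+926+404+806 = $4559M.
Row-greedy (each operator in turn takes its best remaining band) gives $4409M, worse by 150.
Next-best assignment: Solara→Band E, Pulse→Band G, PeakComm→Band C, NorthTel→Band A, Meridian→Band F, VistaNet→Band B = $4521M.
Every other assignment is strictly worse.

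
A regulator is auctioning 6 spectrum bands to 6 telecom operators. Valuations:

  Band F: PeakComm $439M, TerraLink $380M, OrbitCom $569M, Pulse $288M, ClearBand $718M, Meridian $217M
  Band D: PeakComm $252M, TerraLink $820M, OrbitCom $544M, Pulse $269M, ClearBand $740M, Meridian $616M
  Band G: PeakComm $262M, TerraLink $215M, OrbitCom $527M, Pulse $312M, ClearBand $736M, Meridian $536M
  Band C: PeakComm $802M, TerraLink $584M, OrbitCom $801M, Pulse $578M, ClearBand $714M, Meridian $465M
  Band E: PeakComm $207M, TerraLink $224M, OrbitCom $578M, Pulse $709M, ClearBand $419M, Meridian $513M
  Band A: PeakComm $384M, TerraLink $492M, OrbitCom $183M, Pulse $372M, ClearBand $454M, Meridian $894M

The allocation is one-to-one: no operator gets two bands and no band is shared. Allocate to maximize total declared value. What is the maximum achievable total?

Max total: $4530M

Optimal: PeakComm→Band C ($802M), TerraLink→Band D ($820M), OrbitCom→Band F ($569M), Pulse→Band E ($709M), ClearBand→Band G ($736M), Meridian→Band A ($894M) — total 802+820+569+709+736+894 = $4530M.
Column-greedy (each band in turn goes to its best remaining operator) gives $3768M, worse by 762.
Next-best assignment: PeakComm→Band C, TerraLink→Band D, OrbitCom→Band G, Pulse→Band E, ClearBand→Band F, Meridian→Band A = $4470M.
Every other assignment is strictly worse.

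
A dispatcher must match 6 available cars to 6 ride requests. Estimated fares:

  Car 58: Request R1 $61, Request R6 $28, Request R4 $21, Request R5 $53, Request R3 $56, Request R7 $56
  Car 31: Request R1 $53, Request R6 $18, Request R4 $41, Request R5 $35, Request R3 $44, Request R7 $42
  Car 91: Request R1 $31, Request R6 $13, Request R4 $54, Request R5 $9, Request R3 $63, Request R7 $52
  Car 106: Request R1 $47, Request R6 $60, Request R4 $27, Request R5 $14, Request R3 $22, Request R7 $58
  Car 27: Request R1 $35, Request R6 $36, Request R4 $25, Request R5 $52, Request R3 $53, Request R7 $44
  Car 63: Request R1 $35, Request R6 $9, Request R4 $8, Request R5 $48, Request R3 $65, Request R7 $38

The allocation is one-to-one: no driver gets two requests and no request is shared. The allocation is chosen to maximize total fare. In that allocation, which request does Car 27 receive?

Optimal: Car 58→Request R7 ($56), Car 31→Request R1 ($53), Car 91→Request R4 ($54), Car 106→Request R6 ($60), Car 27→Request R5 ($52), Car 63→Request R3 ($65) — total 56+53+54+60+52+65 = $340.
Max-entry greedy (repeatedly take the single best remaining cell) gives $334, worse by 6.
Checked against all permutations: $340 is optimal.
Car 27's own top request is Request R3 ($53), but forcing Car 27→Request R3 and reassigning the rest optimally gives only $324 — worse by 16.

Car 27 receives Request R5.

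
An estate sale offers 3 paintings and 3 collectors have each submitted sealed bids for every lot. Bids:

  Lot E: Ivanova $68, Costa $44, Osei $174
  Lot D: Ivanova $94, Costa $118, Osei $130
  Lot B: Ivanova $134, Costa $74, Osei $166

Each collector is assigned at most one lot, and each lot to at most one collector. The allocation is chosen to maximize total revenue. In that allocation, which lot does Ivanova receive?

Optimal: Ivanova→Lot B ($134), Costa→Lot D ($118), Osei→Lot E ($174) — total 134+118+174 = $426.

Ivanova receives Lot B.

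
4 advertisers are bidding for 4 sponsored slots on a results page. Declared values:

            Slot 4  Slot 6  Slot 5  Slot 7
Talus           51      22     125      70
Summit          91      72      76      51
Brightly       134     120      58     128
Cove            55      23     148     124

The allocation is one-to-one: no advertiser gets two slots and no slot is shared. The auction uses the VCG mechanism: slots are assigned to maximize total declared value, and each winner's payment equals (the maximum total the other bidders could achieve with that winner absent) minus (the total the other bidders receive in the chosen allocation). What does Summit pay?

Summit pays $14.

Efficient allocation: Talus→Slot 5 ($125), Summit→Slot 4 ($91), Brightly→Slot 6 ($120), Cove→Slot 7 ($124); total welfare W = $460.
Summit receives Slot 4 at value $91, so the others get W − 91 = $369.
Without Summit: best allocation of the remaining 3 bidders over all 4 slots is Talus→Slot 5 ($125), Brightly→Slot 4 ($134), Cove→Slot 7 ($124), total $383.
VCG payment = (others' best without Summit) − (others' welfare with Summit) = 383 − 369 = $14.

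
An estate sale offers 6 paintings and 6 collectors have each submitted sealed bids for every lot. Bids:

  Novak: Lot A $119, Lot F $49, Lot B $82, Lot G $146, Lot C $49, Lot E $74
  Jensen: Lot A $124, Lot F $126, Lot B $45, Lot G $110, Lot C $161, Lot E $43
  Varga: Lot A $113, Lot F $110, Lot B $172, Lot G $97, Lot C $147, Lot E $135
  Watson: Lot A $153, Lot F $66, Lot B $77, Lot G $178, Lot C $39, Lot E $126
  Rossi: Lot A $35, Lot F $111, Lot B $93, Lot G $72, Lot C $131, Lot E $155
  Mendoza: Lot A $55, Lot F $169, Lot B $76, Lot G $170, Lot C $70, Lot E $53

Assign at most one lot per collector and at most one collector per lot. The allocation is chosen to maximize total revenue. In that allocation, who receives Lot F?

Mendoza receives Lot F.

Optimal: Novak→Lot G ($146), Jensen→Lot C ($161), Varga→Lot B ($172), Watson→Lot A ($153), Rossi→Lot E ($155), Mendoza→Lot F ($169) — total 146+161+172+153+155+169 = $956.
Max-entry greedy (repeatedly take the single best remaining cell) gives $954, worse by 2.
Next-best assignment: Novak→Lot A, Jensen→Lot C, Varga→Lot B, Watson→Lot G, Rossi→Lot E, Mendoza→Lot F = $954.
No other one-to-one assignment exceeds $956.
Mendoza's own top lot is Lot G ($170), but forcing Mendoza→Lot G and reassigning the rest optimally gives only $860 — worse by 96.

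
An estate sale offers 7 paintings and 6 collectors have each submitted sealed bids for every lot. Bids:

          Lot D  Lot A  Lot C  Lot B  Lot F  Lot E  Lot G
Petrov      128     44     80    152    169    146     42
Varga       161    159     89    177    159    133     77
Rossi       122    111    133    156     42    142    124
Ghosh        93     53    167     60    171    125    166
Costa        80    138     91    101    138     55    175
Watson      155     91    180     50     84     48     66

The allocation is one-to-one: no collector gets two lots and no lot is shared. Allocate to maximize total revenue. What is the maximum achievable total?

This is the linear assignment problem.
Optimal: Petrov→Lot E ($146), Varga→Lot D ($161), Rossi→Lot B ($156), Ghosh→Lot F ($171), Costa→Lot G ($175), Watson→Lot C ($180) — total 146+161+156+171+175+180 = $989.
Max-entry greedy (repeatedly take the single best remaining cell) gives $971, worse by 18.
Swapping Petrov↔Ghosh (Petrov→Lot F $169, Ghosh→Lot E $125) loses 23.

Maximum total: $989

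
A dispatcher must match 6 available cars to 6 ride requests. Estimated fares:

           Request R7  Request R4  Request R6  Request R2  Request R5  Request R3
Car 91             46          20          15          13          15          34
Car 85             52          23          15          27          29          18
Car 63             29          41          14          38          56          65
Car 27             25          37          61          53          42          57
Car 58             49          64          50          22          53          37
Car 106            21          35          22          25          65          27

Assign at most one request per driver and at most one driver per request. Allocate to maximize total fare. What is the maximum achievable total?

Maximum total: $328

Optimal: Car 91→Request R7 ($46), Car 85→Request R2 ($27), Car 63→Request R3 ($65), Car 27→Request R6 ($61), Car 58→Request R4 ($64), Car 106→Request R5 ($65) — total 46+27+65+61+64+65 = $328.
Max-entry greedy (repeatedly take the single best remaining cell) gives $320, worse by 8.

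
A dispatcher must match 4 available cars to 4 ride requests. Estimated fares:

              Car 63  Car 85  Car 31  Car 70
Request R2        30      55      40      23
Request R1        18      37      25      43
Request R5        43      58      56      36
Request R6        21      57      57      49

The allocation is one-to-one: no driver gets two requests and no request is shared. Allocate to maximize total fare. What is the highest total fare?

Optimal: Car 63→Request R5 ($43), Car 85→Request R2 ($55), Car 31→Request R6 ($57), Car 70→Request R1 ($43) — total 43+55+57+43 = $198.
Row-greedy (each driver in turn takes its best remaining request) gives $183, worse by 15.

Maximum total: $198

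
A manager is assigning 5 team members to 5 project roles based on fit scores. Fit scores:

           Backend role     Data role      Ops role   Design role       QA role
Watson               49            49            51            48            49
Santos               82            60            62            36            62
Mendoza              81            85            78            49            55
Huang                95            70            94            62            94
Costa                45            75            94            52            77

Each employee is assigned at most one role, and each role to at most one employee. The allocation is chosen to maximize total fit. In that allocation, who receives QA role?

Huang receives QA role.

This is a one-to-one assignment (maximum-weight bipartite matching).
Optimal: Watson→Design role (48 pts), Santos→Backend role (82 pts), Mendoza→Data role (85 pts), Huang→QA role (94 pts), Costa→Ops role (94 pts) — total 48+82+85+94+94 = 403 pts.
Row-greedy (each employee in turn takes its best remaining role) gives 364 pts, worse by 39.
Next-best assignment: Watson→Design role, Santos→Backend role, Mendoza→Data role, Huang→Ops role, Costa→QA role = 386 pts.
Huang's own top role is Backend role (95 pts), but forcing Huang→Backend role and reassigning the rest optimally gives only 384 pts — worse by 19.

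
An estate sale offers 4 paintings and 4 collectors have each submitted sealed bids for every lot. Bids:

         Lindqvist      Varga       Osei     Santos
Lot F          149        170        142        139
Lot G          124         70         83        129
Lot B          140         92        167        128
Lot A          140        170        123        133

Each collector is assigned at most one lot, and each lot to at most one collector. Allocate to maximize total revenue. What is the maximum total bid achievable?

Optimal: Lindqvist→Lot F ($149), Varga→Lot A ($170), Osei→Lot B ($167), Santos→Lot G ($129) — total 149+170+167+129 = $615.
No other one-to-one assignment exceeds $615.

Max total: $615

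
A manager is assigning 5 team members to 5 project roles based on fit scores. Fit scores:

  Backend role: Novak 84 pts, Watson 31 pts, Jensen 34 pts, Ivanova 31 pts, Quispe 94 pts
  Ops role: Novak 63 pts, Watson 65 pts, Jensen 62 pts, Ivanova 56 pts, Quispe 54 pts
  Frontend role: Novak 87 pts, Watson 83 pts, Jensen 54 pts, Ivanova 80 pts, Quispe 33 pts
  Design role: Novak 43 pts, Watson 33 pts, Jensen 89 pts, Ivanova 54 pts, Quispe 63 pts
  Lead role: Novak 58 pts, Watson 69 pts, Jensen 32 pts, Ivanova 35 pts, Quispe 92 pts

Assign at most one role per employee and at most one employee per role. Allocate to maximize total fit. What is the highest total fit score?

Treat this as an assignment problem: match each employee to one role.
Optimal: Novak→Backend role (84 pts), Watson→Ops role (65 pts), Jensen→Design role (89 pts), Ivanova→Frontend role (80 pts), Quispe→Lead role (92 pts) — total 84+65+89+80+92 = 410 pts.
Row-greedy (each employee in turn takes its best remaining role) gives 395 pts, worse by 15.
Swapping Watson↔Ivanova (Watson→Frontend role 83 pts, Ivanova→Ops role 56 pts) loses 6.

Maximum total: 410 pts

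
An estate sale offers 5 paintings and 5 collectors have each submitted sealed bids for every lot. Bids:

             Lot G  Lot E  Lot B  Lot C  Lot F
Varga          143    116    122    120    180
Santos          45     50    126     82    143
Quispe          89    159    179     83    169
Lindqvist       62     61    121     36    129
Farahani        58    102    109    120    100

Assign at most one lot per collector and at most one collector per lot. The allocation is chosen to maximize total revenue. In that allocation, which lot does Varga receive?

This is the linear assignment problem.
Optimal: Varga→Lot G ($143), Santos→Lot F ($143), Quispe→Lot E ($159), Lindqvist→Lot B ($121), Farahani→Lot C ($120) — total 143+143+159+121+120 = $686.
Max-entry greedy (repeatedly take the single best remaining cell) gives $591, worse by 95.
Next-best assignment: Varga→Lot G, Santos→Lot B, Quispe→Lot E, Lindqvist→Lot F, Farahani→Lot C = $677.
Varga's own top lot is Lot F ($180), but forcing Varga→Lot F and reassigning the rest optimally gives only $647 — worse by 39.

Varga receives Lot G.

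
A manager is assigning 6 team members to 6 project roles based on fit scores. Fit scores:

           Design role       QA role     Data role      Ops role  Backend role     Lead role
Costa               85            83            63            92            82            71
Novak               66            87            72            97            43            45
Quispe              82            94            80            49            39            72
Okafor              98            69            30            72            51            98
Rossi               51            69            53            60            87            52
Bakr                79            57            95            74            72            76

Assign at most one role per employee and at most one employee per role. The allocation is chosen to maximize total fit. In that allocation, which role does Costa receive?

Costa receives Design role.

Treat this as an assignment problem: match each employee to one role.
Optimal: Costa→Design role (85 pts), Novak→Ops role (97 pts), Quispe→QA role (94 pts), Okafor→Lead role (98 pts), Rossi→Backend role (87 pts), Bakr→Data role (95 pts) — total 85+97+94+98+87+95 = 556 pts.
Max-entry greedy (repeatedly take the single best remaining cell) gives 542 pts, worse by 14.
Every other assignment is strictly worse.
Costa's own top role is Ops role (92 pts), but forcing Costa→Ops role and reassigning the rest optimally gives only 541 pts — worse by 15.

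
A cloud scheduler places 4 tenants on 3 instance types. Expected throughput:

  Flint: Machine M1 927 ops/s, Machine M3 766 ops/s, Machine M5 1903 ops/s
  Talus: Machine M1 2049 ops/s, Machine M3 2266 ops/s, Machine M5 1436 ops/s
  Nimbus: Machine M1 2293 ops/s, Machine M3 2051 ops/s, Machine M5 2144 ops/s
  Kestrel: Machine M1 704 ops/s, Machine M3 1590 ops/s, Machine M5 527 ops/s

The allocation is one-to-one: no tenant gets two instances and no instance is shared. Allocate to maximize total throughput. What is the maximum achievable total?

Optimal: Nimbus→Machine M1 (2293 ops/s), Talus→Machine M3 (2266 ops/s), Flint→Machine M5 (1903 ops/s) — total 2293+2266+1903 = 6462 ops/s.
Next-best assignment: Talus→Machine M1, Nimbus→Machine M3, Flint→Machine M5 = 6003 ops/s.
Swapping Talus↔Flint (Talus→Machine M5 1436 ops/s, Flint→Machine M3 766 ops/s) loses 1967.
Every other assignment is strictly worse.

Max total: 6462 ops/s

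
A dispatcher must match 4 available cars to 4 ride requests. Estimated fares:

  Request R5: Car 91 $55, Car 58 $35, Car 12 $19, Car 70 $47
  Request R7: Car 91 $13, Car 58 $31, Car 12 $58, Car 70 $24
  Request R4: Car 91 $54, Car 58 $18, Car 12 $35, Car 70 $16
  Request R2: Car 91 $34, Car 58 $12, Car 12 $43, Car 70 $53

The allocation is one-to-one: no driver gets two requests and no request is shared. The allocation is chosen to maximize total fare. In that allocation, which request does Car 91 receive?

Treat this as an assignment problem: match each driver to one request.
Optimal: Car 91→Request R4 ($54), Car 58→Request R5 ($35), Car 12→Request R7 ($58), Car 70→Request R2 ($53) — total 54+35+58+53 = $200.
Max-entry greedy (repeatedly take the single best remaining cell) gives $184, worse by 16.
Every other assignment is strictly worse.
Car 91's own top request is Request R5 ($55), but forcing Car 91→Request R5 and reassigning the rest optimally gives only $184 — worse by 16.

Car 91 receives Request R4.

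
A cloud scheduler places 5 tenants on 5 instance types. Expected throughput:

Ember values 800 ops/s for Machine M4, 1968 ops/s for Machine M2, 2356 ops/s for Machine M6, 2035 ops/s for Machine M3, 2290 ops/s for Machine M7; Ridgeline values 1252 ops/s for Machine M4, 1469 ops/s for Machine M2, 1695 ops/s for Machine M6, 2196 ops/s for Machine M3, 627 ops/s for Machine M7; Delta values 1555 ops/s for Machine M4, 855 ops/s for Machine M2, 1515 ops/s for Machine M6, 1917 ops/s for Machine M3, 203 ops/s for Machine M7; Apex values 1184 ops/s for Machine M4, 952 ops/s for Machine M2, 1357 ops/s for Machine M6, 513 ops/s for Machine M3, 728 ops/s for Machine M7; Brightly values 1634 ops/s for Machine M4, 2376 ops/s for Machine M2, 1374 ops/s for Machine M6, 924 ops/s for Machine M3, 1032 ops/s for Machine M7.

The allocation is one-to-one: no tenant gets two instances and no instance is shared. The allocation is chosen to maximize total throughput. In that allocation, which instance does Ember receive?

Ember receives Machine M7.

Treat this as an assignment problem: match each tenant to one instance.
Optimal: Ember→Machine M7 (2290 ops/s), Ridgeline→Machine M3 (2196 ops/s), Delta→Machine M4 (1555 ops/s), Apex→Machine M6 (1357 ops/s), Brightly→Machine M2 (2376 ops/s) — total 2290+2196+1555+1357+2376 = 9774 ops/s.
Column-greedy (each instance in turn goes to its best remaining tenant) gives 7942 ops/s, worse by 1832.
Next-best assignment: Ember→Machine M7, Ridgeline→Machine M3, Delta→Machine M6, Apex→Machine M4, Brightly→Machine M2 = 9561 ops/s.
Swapping Ember↔Ridgeline (Ember→Machine M3 2035 ops/s, Ridgeline→Machine M7 627 ops/s) loses 1824.
Checked against all permutations: 9774 ops/s is optimal.
Ember's own top instance is Machine M6 (2356 ops/s), but forcing Ember→Machine M6 and reassigning the rest optimally gives only 9211 ops/s — worse by 563.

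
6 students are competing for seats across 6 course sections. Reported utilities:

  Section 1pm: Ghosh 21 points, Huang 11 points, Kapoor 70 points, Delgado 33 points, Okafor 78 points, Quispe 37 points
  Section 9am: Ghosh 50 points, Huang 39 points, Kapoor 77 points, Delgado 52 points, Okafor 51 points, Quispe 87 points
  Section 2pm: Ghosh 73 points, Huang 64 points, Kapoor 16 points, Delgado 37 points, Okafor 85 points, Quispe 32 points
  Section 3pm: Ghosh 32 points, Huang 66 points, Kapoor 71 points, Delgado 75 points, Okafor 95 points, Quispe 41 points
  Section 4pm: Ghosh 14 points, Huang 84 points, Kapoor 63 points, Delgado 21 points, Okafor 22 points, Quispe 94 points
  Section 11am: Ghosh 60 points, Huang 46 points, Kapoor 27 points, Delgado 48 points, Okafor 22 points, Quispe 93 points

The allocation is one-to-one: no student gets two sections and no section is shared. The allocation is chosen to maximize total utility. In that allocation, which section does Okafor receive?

Okafor receives Section 1pm.

Optimal: Ghosh→Section 2pm (73 points), Huang→Section 4pm (84 points), Kapoor→Section 9am (77 points), Delgado→Section 3pm (75 points), Okafor→Section 1pm (78 points), Quispe→Section 11am (93 points) — total 73+84+77+75+78+93 = 480 points.
Okafor's own top section is Section 3pm (95 points), but forcing Okafor→Section 3pm and reassigning the rest optimally gives only 467 points — worse by 13.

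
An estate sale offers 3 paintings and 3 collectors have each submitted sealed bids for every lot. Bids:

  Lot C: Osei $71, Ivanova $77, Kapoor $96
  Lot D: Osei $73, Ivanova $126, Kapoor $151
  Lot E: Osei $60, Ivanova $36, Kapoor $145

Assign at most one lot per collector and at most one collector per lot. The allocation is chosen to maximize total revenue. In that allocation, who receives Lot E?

Optimal: Osei→Lot C ($71), Ivanova→Lot D ($126), Kapoor→Lot E ($145) — total 71+126+145 = $342.
Max-entry greedy (repeatedly take the single best remaining cell) gives $288, worse by 54.
Checked against all permutations: $342 is optimal.
Kapoor's own top lot is Lot D ($151), but forcing Kapoor→Lot D and reassigning the rest optimally gives only $288 — worse by 54.

Kapoor receives Lot E.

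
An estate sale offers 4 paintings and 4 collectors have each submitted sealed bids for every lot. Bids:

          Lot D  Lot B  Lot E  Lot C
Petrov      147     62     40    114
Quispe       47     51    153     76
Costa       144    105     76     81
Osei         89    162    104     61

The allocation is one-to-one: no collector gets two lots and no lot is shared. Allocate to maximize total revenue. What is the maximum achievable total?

Max total: $573

This is the linear assignment problem.
Optimal: Petrov→Lot C ($114), Quispe→Lot E ($153), Costa→Lot D ($144), Osei→Lot B ($162) — total 114+153+144+162 = $573.
Row-greedy (each collector in turn takes its best remaining lot) gives $466, worse by 107.
Next-best assignment: Petrov→Lot D, Quispe→Lot E, Costa→Lot C, Osei→Lot B = $543.
Every other assignment is strictly worse.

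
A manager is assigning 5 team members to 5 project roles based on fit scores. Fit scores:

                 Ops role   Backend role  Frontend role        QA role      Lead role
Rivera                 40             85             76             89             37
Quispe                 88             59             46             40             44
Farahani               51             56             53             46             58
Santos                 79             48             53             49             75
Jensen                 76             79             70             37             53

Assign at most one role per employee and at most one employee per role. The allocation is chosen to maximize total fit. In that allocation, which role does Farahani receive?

Optimal: Rivera→QA role (89 pts), Quispe→Ops role (88 pts), Farahani→Frontend role (53 pts), Santos→Lead role (75 pts), Jensen→Backend role (79 pts) — total 89+88+53+75+79 = 384 pts.
Column-greedy (each role in turn goes to its best remaining employee) gives 350 pts, worse by 34.
Every other assignment is strictly worse.
Farahani's own top role is Lead role (58 pts), but forcing Farahani→Lead role and reassigning the rest optimally gives only 367 pts — worse by 17.

Farahani receives Frontend role.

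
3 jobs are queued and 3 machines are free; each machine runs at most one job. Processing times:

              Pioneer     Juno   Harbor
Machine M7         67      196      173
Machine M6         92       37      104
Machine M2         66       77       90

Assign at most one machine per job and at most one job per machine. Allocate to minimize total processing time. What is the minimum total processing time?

Min total: 194 min

Optimal: Pioneer→Machine M7 (67 min), Juno→Machine M6 (37 min), Harbor→Machine M2 (90 min) — total 67+37+90 = 194 min.
Min-entry greedy (repeatedly take the single cheapest remaining cell) gives 276 min, worse by 82.
Checked against all permutations: 194 min is optimal.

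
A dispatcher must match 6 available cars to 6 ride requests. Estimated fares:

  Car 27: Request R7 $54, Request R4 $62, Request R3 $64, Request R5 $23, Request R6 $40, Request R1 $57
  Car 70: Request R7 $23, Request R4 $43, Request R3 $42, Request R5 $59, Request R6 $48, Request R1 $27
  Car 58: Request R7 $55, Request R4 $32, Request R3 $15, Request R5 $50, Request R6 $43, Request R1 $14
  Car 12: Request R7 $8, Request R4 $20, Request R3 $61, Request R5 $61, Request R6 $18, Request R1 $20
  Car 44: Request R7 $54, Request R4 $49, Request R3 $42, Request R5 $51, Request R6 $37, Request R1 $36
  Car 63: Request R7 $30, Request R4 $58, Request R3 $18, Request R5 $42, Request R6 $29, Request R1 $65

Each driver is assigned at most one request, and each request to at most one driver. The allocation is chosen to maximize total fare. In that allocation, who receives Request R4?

Optimal: Car 27→Request R4 ($62), Car 70→Request R5 ($59), Car 58→Request R6 ($43), Car 12→Request R3 ($61), Car 44→Request R7 ($54), Car 63→Request R1 ($65) — total 62+59+43+61+54+65 = $344.
Row-greedy (each driver in turn takes its best remaining request) gives $300, worse by 44.
Car 27's own top request is Request R3 ($64), but forcing Car 27→Request R3 and reassigning the rest optimally gives only $342 — worse by 2.

Car 27 receives Request R4.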